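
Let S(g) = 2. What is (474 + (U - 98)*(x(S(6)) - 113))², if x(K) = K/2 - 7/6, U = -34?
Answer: 237529744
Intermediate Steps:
x(K) = -7/6 + K/2 (x(K) = K*(½) - 7*⅙ = K/2 - 7/6 = -7/6 + K/2)
(474 + (U - 98)*(x(S(6)) - 113))² = (474 + (-34 - 98)*((-7/6 + (½)*2) - 113))² = (474 - 132*((-7/6 + 1) - 113))² = (474 - 132*(-⅙ - 113))² = (474 - 132*(-679/6))² = (474 + 14938)² = 15412² = 237529744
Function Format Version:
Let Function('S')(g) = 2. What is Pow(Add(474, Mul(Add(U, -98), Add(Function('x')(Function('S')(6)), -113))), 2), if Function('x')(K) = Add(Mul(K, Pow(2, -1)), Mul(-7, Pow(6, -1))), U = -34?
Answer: 237529744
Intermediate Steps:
Function('x')(K) = Add(Rational(-7, 6), Mul(Rational(1, 2), K)) (Function('x')(K) = Add(Mul(K, Rational(1, 2)), Mul(-7, Rational(1, 6))) = Add(Mul(Rational(1, 2), K), Rational(-7, 6)) = Add(Rational(-7, 6), Mul(Rational(1, 2), K)))
Pow(Add(474, Mul(Add(U, -98), Add(Function('x')(Function('S')(6)), -113))), 2) = Pow(Add(474, Mul(Add(-34, -98), Add(Add(Rational(-7, 6), Mul(Rational(1, 2), 2)), -113))), 2) = Pow(Add(474, Mul(-132, Add(Add(Rational(-7, 6), 1), -113))), 2) = Pow(Add(474, Mul(-132, Add(Rational(-1, 6), -113))), 2) = Pow(Add(474, Mul(-132, Rational(-679, 6))), 2) = Pow(Add(474, 14938), 2) = Pow(15412, 2) = 237529744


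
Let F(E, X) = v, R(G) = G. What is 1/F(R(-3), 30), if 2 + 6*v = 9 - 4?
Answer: 2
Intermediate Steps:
v = 1/2 (v = -1/3 + (9 - 4)/6 = -1/3 + (1/6)*5 = -1/3 + 5/6 = 1/2 ≈ 0.50000)
F(E, X) = 1/2
1/F(R(-3), 30) = 1/(1/2) = 2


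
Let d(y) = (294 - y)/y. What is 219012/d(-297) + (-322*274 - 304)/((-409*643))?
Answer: -5702116134752/51808439 ≈ -1.1006e+5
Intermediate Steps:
d(y) = (294 - y)/y
219012/d(-297) + (-322*274 - 304)/((-409*643)) = 219012/(((294 - 1*(-297))/(-297))) + (-322*274 - 304)/((-409*643)) = 219012/((-(294 + 297)/297)) + (-88228 - 304)/(-262987) = 219012/((-1/297*591)) - 88532*(-1/262987) = 219012/(-197/99) + 88532/262987 = 219012*(-99/197) + 88532/262987 = -21682188/197 + 88532/262987 = -5702116134752/51808439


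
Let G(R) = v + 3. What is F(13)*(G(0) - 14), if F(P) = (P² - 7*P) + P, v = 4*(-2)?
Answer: -1729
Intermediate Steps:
v = -8
F(P) = P² - 6*P
G(R) = -5 (G(R) = -8 + 3 = -5)
F(13)*(G(0) - 14) = (13*(-6 + 13))*(-5 - 14) = (13*7)*(-19) = 91*(-19) = -1729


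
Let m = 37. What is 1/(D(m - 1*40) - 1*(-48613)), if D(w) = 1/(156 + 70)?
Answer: 226/10986539 ≈ 2.0571e-5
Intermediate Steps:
D(w) = 1/226
1/(D(m - 1*40) - 1*(-48613)) = 1/(1/226 - 1*(-48613)) = 1/(1/226 + 48613) = 1/(10986539/226) = 226/10986539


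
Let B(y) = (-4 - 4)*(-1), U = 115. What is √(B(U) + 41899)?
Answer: √41907 ≈ 204.71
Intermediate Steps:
B(y) = 8 (B(y) = -8*(-1) = 8)
√(B(U) + 41899) = √(8 + 41899) = √41907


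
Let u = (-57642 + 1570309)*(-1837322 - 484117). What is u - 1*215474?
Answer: -3511564383287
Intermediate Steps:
u = -3511564167813 (u = 1512667*(-2321439) = -3511564167813)
u - 1*215474 = -3511564167813 - 1*215474 = -3511564167813 - 215474 = -3511564383287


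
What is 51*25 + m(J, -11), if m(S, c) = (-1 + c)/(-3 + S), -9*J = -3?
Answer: 2559/2 ≈ 1279.5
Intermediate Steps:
J = ⅓ (J = -⅑*(-3) = ⅓ ≈ 0.33333)
m(S, c) = (-1 + c)/(-3 + S)
51*25 + m(J, -11) = 51*25 + (-1 - 11)/(-3 + ⅓) = 1275 - 12/(-8/3) = 1275 - 3/8*(-12) = 1275 + 9/2 = 2559/2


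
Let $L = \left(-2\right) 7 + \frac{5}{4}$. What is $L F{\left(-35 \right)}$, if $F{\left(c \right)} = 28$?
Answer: $-357$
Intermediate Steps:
$L = - \frac{51}{4}$ ($L = -14 + 5 \cdot \frac{1}{4} = -14 + \frac{5}{4} = - \frac{51}{4} \approx -12.75$)
$L F{\left(-35 \right)} = \left(- \frac{51}{4}\right) 28 = -357$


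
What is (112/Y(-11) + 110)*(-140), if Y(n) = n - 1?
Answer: -42280/3 ≈ -14093.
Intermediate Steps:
Y(n) = -1 + n
(112/Y(-11) + 110)*(-140) = (112/(-1 - 11) + 110)*(-140) = (112/(-12) + 110)*(-140) = (112*(-1/12) + 110)*(-140) = (-28/3 + 110)*(-140) = (302/3)*(-140) = -42280/3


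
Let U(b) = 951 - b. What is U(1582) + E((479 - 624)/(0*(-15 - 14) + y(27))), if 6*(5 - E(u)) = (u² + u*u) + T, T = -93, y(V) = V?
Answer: -2712377/4374 ≈ -620.11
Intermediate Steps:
E(u) = 41/2 - u²/3 (E(u) = 5 - ((u² + u*u) - 93)/6 = 5 - ((u² + u²) - 93)/6 = 5 - (2*u² - 93)/6 = 5 - (-93 + 2*u²)/6 = 5 + (31/2 - u²/3) = 41/2 - u²/3)
U(1582) + E((479 - 624)/(0*(-15 - 14) + y(27))) = (951 - 1*1582) + (41/2 - (479 - 624)²/(0*(-15 - 14) + 27)²/3) = (951 - 1582) + (41/2 - 21025/(0*(-29) + 27)²/3) = -631 + (41/2 - 21025/(0 + 27)²/3) = -631 + (41/2 - (-145/27)²/3) = -631 + (41/2 - ⅓*21025/729) = -631 + (41/2 - 21025/2187) = -631 + 47617/4374 = -2712377/4374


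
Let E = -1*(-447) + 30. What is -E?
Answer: -477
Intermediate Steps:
E = 477 (E = 447 + 30 = 477)
-E = -1*477 = -477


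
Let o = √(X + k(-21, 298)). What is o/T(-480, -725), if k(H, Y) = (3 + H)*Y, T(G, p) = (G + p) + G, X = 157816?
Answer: -2*√38113/1685 ≈ -0.23172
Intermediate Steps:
T(G, p) = p + 2*G
k(H, Y) = Y*(3 + H)
o = 2*√38113 (o = √(157816 + 298*(3 - 21)) = √(157816 + 298*(-18)) = √(157816 - 5364) = √152452 = 2*√38113 ≈ 390.45)
o/T(-480, -725) = (2*√38113)/(-725 + 2*(-480)) = (2*√38113)/(-725 - 960) = (2*√38113)/(-1685) = (2*√38113)*(-1/1685) = -2*√38113/1685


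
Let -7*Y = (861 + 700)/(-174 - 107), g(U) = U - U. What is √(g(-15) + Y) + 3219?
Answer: 3219 + √62663/281 ≈ 3219.9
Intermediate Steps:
g(U) = 0
Y = 223/281 (Y = -(861 + 700)/(7*(-174 - 107)) = -223/(-281) = -223*(-1)/281 = -⅐*(-1561/281) = 223/281 ≈ 0.79359)
√(g(-15) + Y) + 3219 = √(0 + 223/281) + 3219 = √(223/281) + 3219 = √62663/281 + 3219 = 3219 + √62663/281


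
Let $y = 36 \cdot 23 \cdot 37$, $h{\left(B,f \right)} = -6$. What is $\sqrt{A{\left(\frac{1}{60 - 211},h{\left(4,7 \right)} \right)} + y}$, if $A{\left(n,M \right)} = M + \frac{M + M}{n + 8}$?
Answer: $\frac{3 \sqrt{4957899754}}{1207} \approx 175.01$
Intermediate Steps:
$A{\left(n,M \right)} = M + \frac{2 M}{8 + n}$
$y = 30636$ ($y = 828 \cdot 37 = 30636$)
$\sqrt{A{\left(\frac{1}{60 - 211},h{\left(4,7 \right)} \right)} + y} = \sqrt{- \frac{6 \left(10 + \frac{1}{60 - 211}\right)}{8 + \frac{1}{60 - 211}} + 30636} = \sqrt{- \frac{6 \left(10 + \frac{1}{-151}\right)}{8 + \frac{1}{-151}} + 30636} = \sqrt{- \frac{6 \left(10 - \frac{1}{151}\right)}{8 - \frac{1}{151}} + 30636} = \sqrt{\left(-6\right) \frac{1}{\frac{1207}{151}} \cdot \frac{1509}{151} + 30636} = \sqrt{\left(-6\right) \frac{151}{1207} \cdot \frac{1509}{151} + 30636} = \sqrt{- \frac{9054}{1207} + 30636} = \sqrt{\frac{36968598}{1207}} = \frac{3 \sqrt{4957899754}}{1207}$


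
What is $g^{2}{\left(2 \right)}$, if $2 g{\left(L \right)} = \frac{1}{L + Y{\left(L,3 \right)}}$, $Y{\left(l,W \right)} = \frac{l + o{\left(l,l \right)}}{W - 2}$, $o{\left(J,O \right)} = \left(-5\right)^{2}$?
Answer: $\frac{1}{3364} \approx 0.00029727$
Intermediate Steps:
$o{\left(J,O \right)} = 25$
$Y{\left(l,W \right)} = \frac{25 + l}{-2 + W}$ ($Y{\left(l,W \right)} = \frac{l + 25}{W - 2} = \frac{25 + l}{-2 + W}$)
$g{\left(L \right)} = \frac{1}{2 \left(25 + 2 L\right)}$ ($g{\left(L \right)} = \frac{1}{2 \left(L + \frac{25 + L}{-2 + 3}\right)} = \frac{1}{2 \left(L + \frac{25 + L}{1}\right)} = \frac{1}{2 \left(L + 1 \left(25 + L\right)\right)} = \frac{1}{2 \left(L + \left(25 + L\right)\right)} = \frac{1}{2 \left(25 + 2 L\right)}$)
$g^{2}{\left(2 \right)} = \left(\frac{1}{2 \left(25 + 2 \cdot 2\right)}\right)^{2} = \left(\frac{1}{2 \left(25 + 4\right)}\right)^{2} = \left(\frac{1}{2 \cdot 29}\right)^{2} = \left(\frac{1}{2} \cdot \frac{1}{29}\right)^{2} = \left(\frac{1}{58}\right)^{2} = \frac{1}{3364}$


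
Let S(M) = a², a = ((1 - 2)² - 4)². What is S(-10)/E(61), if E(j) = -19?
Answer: -81/19 ≈ -4.2632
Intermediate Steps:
a = 9 (a = ((-1)² - 4)² = (1 - 4)² = (-3)² = 9)
S(M) = 81 (S(M) = 9² = 81)
S(-10)/E(61) = 81/(-19) = 81*(-1/19) = -81/19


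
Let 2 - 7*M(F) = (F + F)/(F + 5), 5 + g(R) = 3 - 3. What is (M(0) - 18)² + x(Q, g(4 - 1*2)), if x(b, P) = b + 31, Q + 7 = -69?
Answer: 13171/49 ≈ 268.80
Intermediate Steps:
Q = -76 (Q = -7 - 69 = -76)
g(R) = -5 (g(R) = -5 + (3 - 3) = -5 + 0 = -5)
x(b, P) = 31 + b
M(F) = 2/7 - 2*F/(7*(5 + F)) (M(F) = 2/7 - (F + F)/(7*(F + 5)) = 2/7 - 2*F/(7*(5 + F)))
(M(0) - 18)² + x(Q, g(4 - 1*2)) = (10/(7*(5 + 0)) - 18)² + (31 - 76) = ((10/7)/5 - 18)² - 45 = ((10/7)*(⅕) - 18)² - 45 = (2/7 - 18)² - 45 = (-124/7)² - 45 = 15376/49 - 45 = 13171/49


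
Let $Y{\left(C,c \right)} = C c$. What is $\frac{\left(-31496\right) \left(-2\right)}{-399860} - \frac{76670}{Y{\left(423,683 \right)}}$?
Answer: $- \frac{12214055482}{28880788185} \approx -0.42291$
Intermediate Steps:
$\frac{\left(-31496\right) \left(-2\right)}{-399860} - \frac{76670}{Y{\left(423,683 \right)}} = \frac{\left(-31496\right) \left(-2\right)}{-399860} - \frac{76670}{423 \cdot 683} = 62992 \left(- \frac{1}{399860}\right) - \frac{76670}{288909} = - \frac{15748}{99965} - \frac{76670}{288909} = - \frac{12214055482}{28880788185}$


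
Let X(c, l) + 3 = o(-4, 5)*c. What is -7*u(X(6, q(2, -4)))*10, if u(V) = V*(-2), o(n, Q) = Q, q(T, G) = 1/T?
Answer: 3780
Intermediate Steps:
X(c, l) = -3 + 5*c
u(V) = -2*V
-7*u(X(6, q(2, -4)))*10 = -(-14)*(-3 + 5*6)*10 = -(-14)*(-3 + 30)*10 = -(-14)*27*10 = -7*(-54)*10 = 378*10 = 3780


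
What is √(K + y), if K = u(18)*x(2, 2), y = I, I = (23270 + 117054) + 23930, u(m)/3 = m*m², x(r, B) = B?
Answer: √199246 ≈ 446.37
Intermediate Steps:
u(m) = 3*m³ (u(m) = 3*(m*m²) = 3*m³)
I = 164254 (I = 140324 + 23930 = 164254)
y = 164254
K = 34992 (K = (3*18³)*2 = (3*5832)*2 = 17496*2 = 34992)
√(K + y) = √(34992 + 164254) = √199246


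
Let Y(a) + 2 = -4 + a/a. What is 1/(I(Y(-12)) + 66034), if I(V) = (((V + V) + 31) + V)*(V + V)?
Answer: 1/65874 ≈ 1.5180e-5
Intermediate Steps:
Y(a) = -5 (Y(a) = -2 + (-4 + a/a) = -2 + (-4 + 1) = -2 - 3 = -5)
I(V) = 2*V*(31 + 3*V) (I(V) = ((2*V + 31) + V)*(2*V) = ((31 + 2*V) + V)*(2*V) = (31 + 3*V)*(2*V) = 2*V*(31 + 3*V))
1/(I(Y(-12)) + 66034) = 1/(2*(-5)*(31 + 3*(-5)) + 66034) = 1/(2*(-5)*(31 - 15) + 66034) = 1/(2*(-5)*16 + 66034) = 1/(-160 + 66034) = 1/65874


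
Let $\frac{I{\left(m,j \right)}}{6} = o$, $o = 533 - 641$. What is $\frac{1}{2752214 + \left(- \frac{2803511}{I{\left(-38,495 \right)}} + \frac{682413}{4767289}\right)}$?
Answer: $\frac{3089203272}{8515514083399511} \approx 3.6277 \cdot 10^{-7}$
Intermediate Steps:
$o = -108$
$I{\left(m,j \right)} = -648$ ($I{\left(m,j \right)} = 6 \left(-108\right) = -648$)
$\frac{1}{2752214 + \left(- \frac{2803511}{I{\left(-38,495 \right)}} + \frac{682413}{4767289}\right)} = \frac{1}{2752214 + \left(- \frac{2803511}{-648} + \frac{682413}{4767289}\right)} = \frac{1}{2752214 + \left(\left(-2803511\right) \left(- \frac{1}{648}\right) + 682413 \cdot \frac{1}{4767289}\right)} = \frac{1}{2752214 + \left(\frac{2803511}{648} + \frac{682413}{4767289}\right)} = \frac{1}{2752214 + \frac{13365589355303}{3089203272}} = \frac{1}{\frac{8515514083399511}{3089203272}} = \frac{3089203272}{8515514083399511}$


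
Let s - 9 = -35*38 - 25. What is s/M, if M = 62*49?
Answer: -673/1519 ≈ -0.44305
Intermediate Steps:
s = -1346 (s = 9 + (-35*38 - 25) = 9 + (-1330 - 25) = 9 - 1355 = -1346)
M = 3038
s/M = -1346/3038 = -1346*1/3038 = -673/1519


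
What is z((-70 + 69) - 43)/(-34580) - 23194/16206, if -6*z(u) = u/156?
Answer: -31279921991/21855735720 ≈ -1.4312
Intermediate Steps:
z(u) = -u/936 (z(u) = -u/(6*156) = -u/936)
z((-70 + 69) - 43)/(-34580) - 23194/16206 = -((-70 + 69) - 43)/936/(-34580) - 23194/16206 = -(-1 - 43)/936*(-1/34580) - 23194*1/16206 = -1/936*(-44)*(-1/34580) - 11597/8103 = (11/234)*(-1/34580) - 11597/8103 = -11/8091720 - 11597/8103 = -31279921991/21855735720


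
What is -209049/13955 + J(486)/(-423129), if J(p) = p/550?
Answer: -1621669621956/108254028575 ≈ -14.980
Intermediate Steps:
J(p) = p/550 (J(p) = p*(1/550) = p/550)
-209049/13955 + J(486)/(-423129) = -209049/13955 + ((1/550)*486)/(-423129) = -209049*1/13955 + (243/275)*(-1/423129) = -209049/13955 - 81/38786825 = -1621669621956/108254028575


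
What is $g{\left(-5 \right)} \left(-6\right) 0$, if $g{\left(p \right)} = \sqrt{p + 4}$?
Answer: $0$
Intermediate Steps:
$g{\left(p \right)} = \sqrt{4 + p}$
$g{\left(-5 \right)} \left(-6\right) 0 = \sqrt{4 - 5} \left(-6\right) 0 = \sqrt{-1} \left(-6\right) 0 = i \left(-6\right) 0 = - 6 i 0 = 0$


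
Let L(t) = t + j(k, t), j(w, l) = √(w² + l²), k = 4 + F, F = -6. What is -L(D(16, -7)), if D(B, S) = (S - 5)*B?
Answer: 192 - 2*√9217 ≈ -0.010416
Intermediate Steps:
k = -2 (k = 4 - 6 = -2)
D(B, S) = B*(-5 + S) (D(B, S) = (-5 + S)*B = B*(-5 + S))
j(w, l) = √(l² + w²)
L(t) = t + √(4 + t²) (L(t) = t + √(t² + (-2)²) = t + √(t² + 4) = t + √(4 + t²))
-L(D(16, -7)) = -(16*(-5 - 7) + √(4 + (16*(-5 - 7))²)) = -(16*(-12) + √(4 + (16*(-12))²)) = -(-192 + √(4 + (-192)²)) = -(-192 + √(4 + 36864)) = -(-192 + √36868) = -(-192 + 2*√9217) = 192 - 2*√9217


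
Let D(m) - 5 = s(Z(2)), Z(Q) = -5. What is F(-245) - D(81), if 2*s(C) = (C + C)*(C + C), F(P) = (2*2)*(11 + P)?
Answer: -991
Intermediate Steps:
F(P) = 44 + 4*P (F(P) = 4*(11 + P) = 44 + 4*P)
s(C) = 2*C**2 (s(C) = ((C + C)*(C + C))/2 = ((2*C)*(2*C))/2 = (4*C**2)/2 = 2*C**2)
D(m) = 55 (D(m) = 5 + 2*(-5)**2 = 5 + 2*25 = 5 + 50 = 55)
F(-245) - D(81) = (44 + 4*(-245)) - 1*55 = (44 - 980) - 55 = -936 - 55 = -991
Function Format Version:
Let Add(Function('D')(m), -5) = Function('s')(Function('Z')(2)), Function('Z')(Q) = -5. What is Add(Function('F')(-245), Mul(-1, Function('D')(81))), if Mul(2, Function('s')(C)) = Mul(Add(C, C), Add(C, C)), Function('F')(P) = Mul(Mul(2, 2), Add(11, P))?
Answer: -991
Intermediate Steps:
Function('F')(P) = Add(44, Mul(4, P)) (Function('F')(P) = Mul(4, Add(11, P)) = Add(44, Mul(4, P)))
Function('s')(C) = Mul(2, Pow(C, 2)) (Function('s')(C) = Mul(Rational(1, 2), Mul(Add(C, C), Add(C, C))) = Mul(Rational(1, 2), Mul(Mul(2, C), Mul(2, C))) = Mul(Rational(1, 2), Mul(4, Pow(C, 2))) = Mul(2, Pow(C, 2)))
Function('D')(m) = 55 (Function('D')(m) = Add(5, Mul(2, Pow(-5, 2))) = Add(5, Mul(2, 25)) = Add(5, 50) = 55)
Add(Function('F')(-245), Mul(-1, Function('D')(81))) = Add(Add(44, Mul(4, -245)), Mul(-1, 55)) = Add(Add(44, -980), -55) = Add(-936, -55) = -991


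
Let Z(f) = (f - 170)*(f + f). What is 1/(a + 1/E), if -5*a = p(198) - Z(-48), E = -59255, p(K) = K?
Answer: 59255/245671229 ≈ 0.00024120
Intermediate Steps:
Z(f) = 2*f*(-170 + f) (Z(f) = (-170 + f)*(2*f) = 2*f*(-170 + f))
a = 4146 (a = -(198 - 2*(-48)*(-170 - 48))/5 = -(198 - 2*(-48)*(-218))/5 = -(198 - 1*20928)/5 = -(198 - 20928)/5 = -⅕*(-20730) = 4146)
1/(a + 1/E) = 1/(4146 + 1/(-59255)) = 1/(4146 - 1/59255) = 1/(245671229/59255) = 59255/245671229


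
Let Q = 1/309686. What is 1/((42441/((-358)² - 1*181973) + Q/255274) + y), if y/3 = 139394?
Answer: 607694124331268/254126264991943148731 ≈ 2.3913e-6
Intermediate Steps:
y = 418182 (y = 3*139394 = 418182)
Q = 1/309686 ≈ 3.2291e-6
1/((42441/((-358)² - 1*181973) + Q/255274) + y) = 1/((42441/((-358)² - 1*181973) + (1/309686)/255274) + 418182) = 1/((42441/(128164 - 181973) + (1/309686)*(1/255274)) + 418182) = 1/((42441/(-53809) + 1/79054783964) + 418182) = 1/((42441*(-1/53809) + 1/79054783964) + 418182) = 1/((-6063/7687 + 1/79054783964) + 418182) = 1/(-479309155166045/607694124331268 + 418182) = 1/(254126264991943148731/607694124331268) = 607694124331268/254126264991943148731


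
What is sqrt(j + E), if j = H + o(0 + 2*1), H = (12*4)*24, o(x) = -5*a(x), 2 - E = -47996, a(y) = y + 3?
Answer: 5*sqrt(1965) ≈ 221.64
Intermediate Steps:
a(y) = 3 + y
E = 47998 (E = 2 - 1*(-47996) = 2 + 47996 = 47998)
o(x) = -15 - 5*x (o(x) = -5*(3 + x) = -15 - 5*x)
H = 1152 (H = 48*24 = 1152)
j = 1127 (j = 1152 + (-15 - 5*(0 + 2*1)) = 1152 + (-15 - 5*(0 + 2)) = 1152 + (-15 - 5*2) = 1152 + (-15 - 10) = 1152 - 25 = 1127)
sqrt(j + E) = sqrt(1127 + 47998) = sqrt(49125) = 5*sqrt(1965)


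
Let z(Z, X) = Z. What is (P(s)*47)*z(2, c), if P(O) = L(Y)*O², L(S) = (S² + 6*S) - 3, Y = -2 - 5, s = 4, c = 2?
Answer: 6016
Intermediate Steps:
Y = -7
L(S) = -3 + S² + 6*S
P(O) = 4*O² (P(O) = (-3 + (-7)² + 6*(-7))*O² = (-3 + 49 - 42)*O² = 4*O²)
(P(s)*47)*z(2, c) = ((4*4²)*47)*2 = ((4*16)*47)*2 = (64*47)*2 = 3008*2 = 6016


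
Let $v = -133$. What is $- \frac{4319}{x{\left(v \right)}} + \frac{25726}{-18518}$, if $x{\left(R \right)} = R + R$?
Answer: $\frac{5224009}{351842} \approx 14.848$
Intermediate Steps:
$x{\left(R \right)} = 2 R$
$- \frac{4319}{x{\left(v \right)}} + \frac{25726}{-18518} = - \frac{4319}{2 \left(-133\right)} + \frac{25726}{-18518} = - \frac{4319}{-266} + 25726 \left(- \frac{1}{18518}\right) = \left(-4319\right) \left(- \frac{1}{266}\right) - \frac{12863}{9259} = \frac{617}{38} - \frac{12863}{9259} = \frac{5224009}{351842}$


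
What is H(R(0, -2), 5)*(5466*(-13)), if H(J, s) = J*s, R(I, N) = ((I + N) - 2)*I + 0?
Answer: 0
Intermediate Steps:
R(I, N) = I*(-2 + I + N) (R(I, N) = (-2 + I + N)*I + 0 = I*(-2 + I + N) + 0 = I*(-2 + I + N))
H(R(0, -2), 5)*(5466*(-13)) = ((0*(-2 + 0 - 2))*5)*(5466*(-13)) = ((0*(-4))*5)*(-71058) = (0*5)*(-71058) = 0*(-71058) = 0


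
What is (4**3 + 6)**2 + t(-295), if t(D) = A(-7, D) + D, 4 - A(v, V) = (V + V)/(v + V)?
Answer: 695664/151 ≈ 4607.0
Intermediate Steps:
A(v, V) = 4 - 2*V/(V + v) (A(v, V) = 4 - (V + V)/(v + V) = 4 - 2*V/(V + v))
t(D) = D + 2*(-14 + D)/(-7 + D) (t(D) = 2*(D + 2*(-7))/(D - 7) + D = 2*(D - 14)/(-7 + D) + D = 2*(-14 + D)/(-7 + D) + D = D + 2*(-14 + D)/(-7 + D))
(4**3 + 6)**2 + t(-295) = (4**3 + 6)**2 + (-28 + (-295)**2 - 5*(-295))/(-7 - 295) = (64 + 6)**2 + (-28 + 87025 + 1475)/(-302) = 70**2 - 1/302*88472 = 4900 - 44236/151 = 695664/151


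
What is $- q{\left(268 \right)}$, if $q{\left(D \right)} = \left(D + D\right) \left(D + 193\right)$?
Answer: $-247096$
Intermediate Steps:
$q{\left(D \right)} = 2 D \left(193 + D\right)$
$- q{\left(268 \right)} = - 2 \cdot 268 \left(193 + 268\right) = - 2 \cdot 268 \cdot 461 = \left(-1\right) 247096 = -247096$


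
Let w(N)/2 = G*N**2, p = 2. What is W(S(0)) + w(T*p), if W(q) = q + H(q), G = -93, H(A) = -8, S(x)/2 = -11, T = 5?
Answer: -18630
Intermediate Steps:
S(x) = -22 (S(x) = 2*(-11) = -22)
W(q) = -8 + q (W(q) = q - 8 = -8 + q)
w(N) = -186*N**2 (w(N) = 2*(-93*N**2) = -186*N**2)
W(S(0)) + w(T*p) = (-8 - 22) - 186*(5*2)**2 = -30 - 186*10**2 = -30 - 186*100 = -30 - 18600 = -18630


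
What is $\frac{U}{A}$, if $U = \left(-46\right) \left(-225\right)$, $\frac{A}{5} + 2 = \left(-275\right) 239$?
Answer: $- \frac{230}{7303} \approx -0.031494$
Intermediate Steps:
$A = -328635$ ($A = -10 + 5 \left(\left(-275\right) 239\right) = -10 + 5 \left(-65725\right) = -10 - 328625 = -328635$)
$U = 10350$
$\frac{U}{A} = \frac{10350}{-328635} = 10350 \left(- \frac{1}{328635}\right) = - \frac{230}{7303}$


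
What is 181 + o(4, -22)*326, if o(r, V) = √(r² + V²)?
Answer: 181 + 3260*√5 ≈ 7470.6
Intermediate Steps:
o(r, V) = √(V² + r²)
181 + o(4, -22)*326 = 181 + √((-22)² + 4²)*326 = 181 + √(484 + 16)*326 = 181 + √500*326 = 181 + (10*√5)*326 = 181 + 3260*√5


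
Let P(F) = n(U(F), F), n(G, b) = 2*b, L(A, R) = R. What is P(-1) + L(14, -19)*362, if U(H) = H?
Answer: -6880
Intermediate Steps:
P(F) = 2*F
P(-1) + L(14, -19)*362 = 2*(-1) - 19*362 = -2 - 6878 = -6880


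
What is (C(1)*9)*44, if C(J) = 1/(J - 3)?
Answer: -198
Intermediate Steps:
C(J) = 1/(-3 + J)
(C(1)*9)*44 = (9/(-3 + 1))*44 = (9/(-2))*44 = -1/2*9*44 = -9/2*44 = -198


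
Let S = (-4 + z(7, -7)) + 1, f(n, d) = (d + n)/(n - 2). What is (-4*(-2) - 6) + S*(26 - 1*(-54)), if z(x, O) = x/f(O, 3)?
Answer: 1022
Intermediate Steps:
f(n, d) = (d + n)/(-2 + n)
z(x, O) = x*(-2 + O)/(3 + O) (z(x, O) = x/(((3 + O)/(-2 + O))) = x*((-2 + O)/(3 + O)) = x*(-2 + O)/(3 + O))
S = 51/4 (S = (-4 + 7*(-2 - 7)/(3 - 7)) + 1 = (-4 + 7*(-9)/(-4)) + 1 = (-4 + 7*(-¼)*(-9)) + 1 = (-4 + 63/4) + 1 = 47/4 + 1 = 51/4 ≈ 12.750)
(-4*(-2) - 6) + S*(26 - 1*(-54)) = (-4*(-2) - 6) + 51*(26 - 1*(-54))/4 = (8 - 6) + 51*(26 + 54)/4 = 2 + (51/4)*80 = 2 + 1020 = 1022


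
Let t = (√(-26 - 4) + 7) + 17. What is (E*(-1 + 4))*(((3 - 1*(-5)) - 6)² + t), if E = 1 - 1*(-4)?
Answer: 420 + 15*I*√30 ≈ 420.0 + 82.158*I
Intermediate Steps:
E = 5 (E = 1 + 4 = 5)
t = 24 + I*√30 (t = (√(-30) + 7) + 17 = (I*√30 + 7) + 17 = (7 + I*√30) + 17 = 24 + I*√30 ≈ 24.0 + 5.4772*I)
(E*(-1 + 4))*(((3 - 1*(-5)) - 6)² + t) = (5*(-1 + 4))*(((3 - 1*(-5)) - 6)² + (24 + I*√30)) = (5*3)*(((3 + 5) - 6)² + (24 + I*√30)) = 15*((8 - 6)² + (24 + I*√30)) = 15*(2² + (24 + I*√30)) = 15*(4 + (24 + I*√30)) = 15*(28 + I*√30) = 420 + 15*I*√30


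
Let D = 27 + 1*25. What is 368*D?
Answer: 19136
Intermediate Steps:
D = 52 (D = 27 + 25 = 52)
368*D = 368*52 = 19136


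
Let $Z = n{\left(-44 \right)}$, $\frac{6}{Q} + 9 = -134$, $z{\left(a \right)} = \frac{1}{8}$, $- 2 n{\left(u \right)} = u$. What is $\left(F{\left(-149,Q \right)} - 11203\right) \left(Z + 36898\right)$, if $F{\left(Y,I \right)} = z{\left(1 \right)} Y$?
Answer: $-414302395$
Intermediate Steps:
$n{\left(u \right)} = - \frac{u}{2}$
$z{\left(a \right)} = \frac{1}{8}$
$Q = - \frac{6}{143}$ ($Q = \frac{6}{-9 - 134} = \frac{6}{-143} = 6 \left(- \frac{1}{143}\right) = - \frac{6}{143} \approx -0.041958$)
$Z = 22$ ($Z = \left(- \frac{1}{2}\right) \left(-44\right) = 22$)
$F{\left(Y,I \right)} = \frac{Y}{8}$
$\left(F{\left(-149,Q \right)} - 11203\right) \left(Z + 36898\right) = \left(\frac{1}{8} \left(-149\right) - 11203\right) \left(22 + 36898\right) = \left(- \frac{149}{8} - 11203\right) 36920 = \left(- \frac{89773}{8}\right) 36920 = -414302395$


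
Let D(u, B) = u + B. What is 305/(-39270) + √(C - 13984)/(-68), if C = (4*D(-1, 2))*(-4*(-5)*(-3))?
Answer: -61/7854 - I*√889/17 ≈ -0.0077667 - 1.7539*I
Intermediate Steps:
D(u, B) = B + u
C = -240 (C = (4*(2 - 1))*(-4*(-5)*(-3)) = (4*1)*(20*(-3)) = 4*(-60) = -240)
305/(-39270) + √(C - 13984)/(-68) = 305/(-39270) + √(-240 - 13984)/(-68) = 305*(-1/39270) + √(-14224)*(-1/68) = -61/7854 + (4*I*√889)*(-1/68) = -61/7854 - I*√889/17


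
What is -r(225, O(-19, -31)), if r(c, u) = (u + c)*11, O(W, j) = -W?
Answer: -2684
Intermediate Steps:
r(c, u) = 11*c + 11*u (r(c, u) = (c + u)*11 = 11*c + 11*u)
-r(225, O(-19, -31)) = -(11*225 + 11*(-1*(-19))) = -(2475 + 11*19) = -(2475 + 209) = -1*2684 = -2684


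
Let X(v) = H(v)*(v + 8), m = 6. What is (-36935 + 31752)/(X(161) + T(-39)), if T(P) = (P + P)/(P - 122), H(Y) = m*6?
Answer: -834463/979602 ≈ -0.85184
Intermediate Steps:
H(Y) = 36 (H(Y) = 6*6 = 36)
X(v) = 288 + 36*v (X(v) = 36*(v + 8) = 36*(8 + v) = 288 + 36*v)
T(P) = 2*P/(-122 + P) (T(P) = (2*P)/(-122 + P) = 2*P/(-122 + P))
(-36935 + 31752)/(X(161) + T(-39)) = (-36935 + 31752)/((288 + 36*161) + 2*(-39)/(-122 - 39)) = -5183/((288 + 5796) + 2*(-39)/(-161)) = -5183/(6084 + 2*(-39)*(-1/161)) = -5183/(6084 + 78/161) = -5183/979602/161 = -5183*161/979602 = -834463/979602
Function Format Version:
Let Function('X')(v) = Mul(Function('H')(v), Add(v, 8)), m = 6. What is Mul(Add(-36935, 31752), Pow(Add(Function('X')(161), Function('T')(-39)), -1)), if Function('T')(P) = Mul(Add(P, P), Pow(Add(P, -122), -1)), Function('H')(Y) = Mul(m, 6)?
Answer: Rational(-834463, 979602) ≈ -0.85184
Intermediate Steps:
Function('H')(Y) = 36 (Function('H')(Y) = Mul(6, 6) = 36)
Function('X')(v) = Add(288, Mul(36, v)) (Function('X')(v) = Mul(36, Add(v, 8)) = Mul(36, Add(8, v)) = Add(288, Mul(36, v)))
Function('T')(P) = Mul(2, P, Pow(Add(-122, P), -1)) (Function('T')(P) = Mul(Mul(2, P), Pow(Add(-122, P), -1)) = Mul(2, P, Pow(Add(-122, P), -1)))
Mul(Add(-36935, 31752), Pow(Add(Function('X')(161), Function('T')(-39)), -1)) = Mul(Add(-36935, 31752), Pow(Add(Add(288, Mul(36, 161)), Mul(2, -39, Pow(Add(-122, -39), -1))), -1)) = Mul(-5183, Pow(Add(Add(288, 5796), Mul(2, -39, Pow(-161, -1))), -1)) = Mul(-5183, Pow(Add(6084, Mul(2, -39, Rational(-1, 161))), -1)) = Mul(-5183, Pow(Add(6084, Rational(78, 161)), -1)) = Mul(-5183, Pow(Rational(979602, 161), -1)) = Mul(-5183, Rational(161, 979602)) = Rational(-834463, 979602)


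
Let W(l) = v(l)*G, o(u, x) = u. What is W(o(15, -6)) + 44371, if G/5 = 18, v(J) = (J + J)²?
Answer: 125371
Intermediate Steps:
v(J) = 4*J² (v(J) = (2*J)² = 4*J²)
G = 90 (G = 5*18 = 90)
W(l) = 360*l² (W(l) = (4*l²)*90 = 360*l²)
W(o(15, -6)) + 44371 = 360*15² + 44371 = 360*225 + 44371 = 81000 + 44371 = 125371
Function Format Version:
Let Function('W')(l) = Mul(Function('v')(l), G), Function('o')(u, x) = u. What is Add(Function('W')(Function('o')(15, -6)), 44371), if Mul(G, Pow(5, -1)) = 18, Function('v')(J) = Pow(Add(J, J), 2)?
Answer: 125371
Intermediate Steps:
Function('v')(J) = Mul(4, Pow(J, 2)) (Function('v')(J) = Pow(Mul(2, J), 2) = Mul(4, Pow(J, 2)))
G = 90 (G = Mul(5, 18) = 90)
Function('W')(l) = Mul(360, Pow(l, 2)) (Function('W')(l) = Mul(Mul(4, Pow(l, 2)), 90) = Mul(360, Pow(l, 2)))
Add(Function('W')(Function('o')(15, -6)), 44371) = Add(Mul(360, Pow(15, 2)), 44371) = Add(Mul(360, 225), 44371) = Add(81000, 44371) = 125371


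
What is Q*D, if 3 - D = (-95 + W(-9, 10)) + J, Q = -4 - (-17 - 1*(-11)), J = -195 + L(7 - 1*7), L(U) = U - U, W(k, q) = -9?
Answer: 604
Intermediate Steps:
L(U) = 0
J = -195 (J = -195 + 0 = -195)
Q = 2 (Q = -4 - (-17 + 11) = -4 - 1*(-6) = -4 + 6 = 2)
D = 302 (D = 3 - ((-95 - 9) - 195) = 3 - (-104 - 195) = 3 - 1*(-299) = 3 + 299 = 302)
Q*D = 2*302 = 604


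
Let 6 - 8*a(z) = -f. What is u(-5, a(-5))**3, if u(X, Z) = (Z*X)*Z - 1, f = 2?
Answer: -216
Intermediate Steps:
a(z) = 1 (a(z) = 3/4 - (-1)*2/8 = 3/4 - 1/8*(-2) = 3/4 + 1/4 = 1)
u(X, Z) = -1 + X*Z**2 (u(X, Z) = (X*Z)*Z - 1 = X*Z**2 - 1 = -1 + X*Z**2)
u(-5, a(-5))**3 = (-1 - 5*1**2)**3 = (-1 - 5*1)**3 = (-1 - 5)**3 = (-6)**3 = -216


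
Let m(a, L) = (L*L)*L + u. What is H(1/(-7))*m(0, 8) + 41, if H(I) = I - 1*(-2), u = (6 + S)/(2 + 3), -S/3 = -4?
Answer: 34949/35 ≈ 998.54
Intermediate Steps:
S = 12 (S = -3*(-4) = 12)
u = 18/5 (u = (6 + 12)/(2 + 3) = 18/5 ≈ 3.6000)
m(a, L) = 18/5 + L**3 (m(a, L) = (L*L)*L + 18/5 = L**2*L + 18/5 = L**3 + 18/5 = 18/5 + L**3)
H(I) = 2 + I (H(I) = I + 2 = 2 + I)
H(1/(-7))*m(0, 8) + 41 = (2 + 1/(-7))*(18/5 + 8**3) + 41 = (2 - 1/7)*(18/5 + 512) + 41 = (13/7)*(2578/5) + 41 = 33514/35 + 41 = 34949/35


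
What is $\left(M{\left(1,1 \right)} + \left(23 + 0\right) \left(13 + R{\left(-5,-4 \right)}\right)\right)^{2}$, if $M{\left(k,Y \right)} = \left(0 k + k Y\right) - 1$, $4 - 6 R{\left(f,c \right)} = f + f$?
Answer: $\frac{1119364}{9} \approx 1.2437 \cdot 10^{5}$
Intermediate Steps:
$R{\left(f,c \right)} = \frac{2}{3} - \frac{f}{3}$ ($R{\left(f,c \right)} = \frac{2}{3} - \frac{f + f}{6} = \frac{2}{3} - \frac{2 f}{6} = \frac{2}{3} - \frac{f}{3}$)
$M{\left(k,Y \right)} = -1 + Y k$ ($M{\left(k,Y \right)} = \left(0 + Y k\right) - 1 = Y k - 1 = -1 + Y k$)
$\left(M{\left(1,1 \right)} + \left(23 + 0\right) \left(13 + R{\left(-5,-4 \right)}\right)\right)^{2} = \left(\left(-1 + 1 \cdot 1\right) + \left(23 + 0\right) \left(13 + \left(\frac{2}{3} - - \frac{5}{3}\right)\right)\right)^{2} = \left(\left(-1 + 1\right) + 23 \left(13 + \left(\frac{2}{3} + \frac{5}{3}\right)\right)\right)^{2} = \left(0 + 23 \left(13 + \frac{7}{3}\right)\right)^{2} = \left(0 + 23 \cdot \frac{46}{3}\right)^{2} = \left(0 + \frac{1058}{3}\right)^{2} = \left(\frac{1058}{3}\right)^{2} = \frac{1119364}{9}$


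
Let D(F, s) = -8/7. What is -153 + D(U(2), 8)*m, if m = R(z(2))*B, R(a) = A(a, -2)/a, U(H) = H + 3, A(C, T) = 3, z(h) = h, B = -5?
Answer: -1011/7 ≈ -144.43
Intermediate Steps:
U(H) = 3 + H
D(F, s) = -8/7 (D(F, s) = -8*⅐ = -8/7)
R(a) = 3/a
m = -15/2 (m = (3/2)*(-5) = -15/2 ≈ -7.5000)
-153 + D(U(2), 8)*m = -153 - 8/7*(-15/2) = -153 + 60/7 = -1011/7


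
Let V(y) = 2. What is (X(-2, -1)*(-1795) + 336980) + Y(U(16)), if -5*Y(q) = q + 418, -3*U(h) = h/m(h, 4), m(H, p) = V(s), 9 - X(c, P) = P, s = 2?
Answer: 4784204/15 ≈ 3.1895e+5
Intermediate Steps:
X(c, P) = 9 - P
m(H, p) = 2
U(h) = -h/6 (U(h) = -h/(3*2) = -h/6)
Y(q) = -418/5 - q/5 (Y(q) = -(q + 418)/5 = -(418 + q)/5 = -418/5 - q/5)
(X(-2, -1)*(-1795) + 336980) + Y(U(16)) = ((9 - 1*(-1))*(-1795) + 336980) + (-418/5 - (-1)*16/30) = ((9 + 1)*(-1795) + 336980) + (-418/5 - 1/5*(-8/3)) = (10*(-1795) + 336980) + (-418/5 + 8/15) = (-17950 + 336980) - 1246/15 = 319030 - 1246/15 = 4784204/15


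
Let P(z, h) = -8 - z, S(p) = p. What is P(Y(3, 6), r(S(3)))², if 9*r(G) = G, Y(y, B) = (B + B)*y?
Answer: 1936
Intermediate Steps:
Y(y, B) = 2*B*y (Y(y, B) = (2*B)*y = 2*B*y)
r(G) = G/9
P(Y(3, 6), r(S(3)))² = (-8 - 2*6*3)² = (-8 - 1*36)² = (-8 - 36)² = (-44)² = 1936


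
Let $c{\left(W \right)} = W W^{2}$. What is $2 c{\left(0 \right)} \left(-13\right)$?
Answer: $0$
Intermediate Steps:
$c{\left(W \right)} = W^{3}$
$2 c{\left(0 \right)} \left(-13\right) = 2 \cdot 0^{3} \left(-13\right) = 2 \cdot 0 \left(-13\right) = 0 \left(-13\right) = 0$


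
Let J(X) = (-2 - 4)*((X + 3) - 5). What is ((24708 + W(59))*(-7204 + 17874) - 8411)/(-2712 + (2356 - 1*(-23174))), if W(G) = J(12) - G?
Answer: 87452073/7606 ≈ 11498.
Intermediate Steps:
J(X) = 12 - 6*X (J(X) = -6*((3 + X) - 5) = -6*(-2 + X) = 12 - 6*X)
W(G) = -60 - G (W(G) = (12 - 6*12) - G = (12 - 72) - G = -60 - G)
((24708 + W(59))*(-7204 + 17874) - 8411)/(-2712 + (2356 - 1*(-23174))) = ((24708 + (-60 - 1*59))*(-7204 + 17874) - 8411)/(-2712 + (2356 - 1*(-23174))) = ((24708 + (-60 - 59))*10670 - 8411)/(-2712 + (2356 + 23174)) = ((24708 - 119)*10670 - 8411)/(-2712 + 25530) = (24589*10670 - 8411)/22818 = (262364630 - 8411)*(1/22818) = 262356219*(1/22818) = 87452073/7606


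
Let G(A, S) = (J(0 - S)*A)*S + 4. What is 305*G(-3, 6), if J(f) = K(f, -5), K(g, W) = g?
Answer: 34160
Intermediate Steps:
J(f) = f
G(A, S) = 4 - A*S**2 (G(A, S) = ((0 - S)*A)*S + 4 = ((-S)*A)*S + 4 = (-A*S)*S + 4 = -A*S**2 + 4 = 4 - A*S**2)
305*G(-3, 6) = 305*(4 - 1*(-3)*6**2) = 305*(4 - 1*(-3)*36) = 305*(4 + 108) = 305*112 = 34160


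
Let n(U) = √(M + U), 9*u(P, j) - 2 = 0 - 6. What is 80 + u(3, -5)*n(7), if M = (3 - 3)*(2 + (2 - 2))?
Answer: 80 - 4*√7/9 ≈ 78.824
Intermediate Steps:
M = 0 (M = 0*(2 + 0) = 0*2 = 0)
u(P, j) = -4/9 (u(P, j) = 2/9 + (0 - 6)/9 = 2/9 + (⅑)*(-6) = 2/9 - ⅔ = -4/9)
n(U) = √U (n(U) = √(0 + U) = √U)
80 + u(3, -5)*n(7) = 80 - 4*√7/9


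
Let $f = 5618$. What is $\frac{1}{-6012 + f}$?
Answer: $- \frac{1}{394} \approx -0.0025381$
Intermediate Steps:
$\frac{1}{-6012 + f} = \frac{1}{-6012 + 5618} = \frac{1}{-394} = - \frac{1}{394}$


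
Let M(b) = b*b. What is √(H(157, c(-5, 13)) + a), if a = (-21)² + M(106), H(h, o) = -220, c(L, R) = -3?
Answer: 3*√1273 ≈ 107.04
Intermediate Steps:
M(b) = b²
a = 11677 (a = (-21)² + 106² = 441 + 11236 = 11677)
√(H(157, c(-5, 13)) + a) = √(-220 + 11677) = √11457 = 3*√1273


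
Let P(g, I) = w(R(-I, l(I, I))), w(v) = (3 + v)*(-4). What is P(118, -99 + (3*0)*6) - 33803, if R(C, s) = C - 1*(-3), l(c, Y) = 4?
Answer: -34223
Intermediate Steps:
R(C, s) = 3 + C (R(C, s) = C + 3 = 3 + C)
w(v) = -12 - 4*v
P(g, I) = -24 + 4*I (P(g, I) = -12 - 4*(3 - I) = -12 + (-12 + 4*I) = -24 + 4*I)
P(118, -99 + (3*0)*6) - 33803 = (-24 + 4*(-99 + (3*0)*6)) - 33803 = (-24 + 4*(-99 + 0*6)) - 33803 = (-24 + 4*(-99 + 0)) - 33803 = (-24 + 4*(-99)) - 33803 = (-24 - 396) - 33803 = -420 - 33803 = -34223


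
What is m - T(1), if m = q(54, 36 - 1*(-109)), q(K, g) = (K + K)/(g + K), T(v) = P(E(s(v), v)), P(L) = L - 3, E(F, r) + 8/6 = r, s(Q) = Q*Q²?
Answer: 2314/597 ≈ 3.8760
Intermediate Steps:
s(Q) = Q³
E(F, r) = -4/3 + r
P(L) = -3 + L
T(v) = -13/3 + v (T(v) = -3 + (-4/3 + v) = -13/3 + v)
q(K, g) = 2*K/(K + g) (q(K, g) = (2*K)/(K + g) = 2*K/(K + g))
m = 108/199 (m = 2*54/(54 + (36 - 1*(-109))) = 2*54/(54 + (36 + 109)) = 2*54/(54 + 145) = 2*54/199 = 2*54*(1/199) = 108/199 ≈ 0.54271)
m - T(1) = 108/199 - (-13/3 + 1) = 108/199 - 1*(-10/3) = 108/199 + 10/3 = 2314/597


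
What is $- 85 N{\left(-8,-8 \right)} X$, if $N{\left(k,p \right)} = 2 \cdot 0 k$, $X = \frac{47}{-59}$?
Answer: $0$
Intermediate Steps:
$X = - \frac{47}{59}$ ($X = 47 \left(- \frac{1}{59}\right) = - \frac{47}{59} \approx -0.79661$)
$N{\left(k,p \right)} = 0$ ($N{\left(k,p \right)} = 0 k = 0$)
$- 85 N{\left(-8,-8 \right)} X = \left(-85\right) 0 \left(- \frac{47}{59}\right) = 0 \left(- \frac{47}{59}\right) = 0$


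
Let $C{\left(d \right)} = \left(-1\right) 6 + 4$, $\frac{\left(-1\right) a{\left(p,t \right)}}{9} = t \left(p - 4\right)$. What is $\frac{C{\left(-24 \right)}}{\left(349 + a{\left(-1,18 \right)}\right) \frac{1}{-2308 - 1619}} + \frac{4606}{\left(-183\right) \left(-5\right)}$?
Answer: $\frac{205324}{17385} \approx 11.81$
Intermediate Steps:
$a{\left(p,t \right)} = - 9 t \left(-4 + p\right)$ ($a{\left(p,t \right)} = - 9 t \left(p - 4\right) = - 9 t \left(-4 + p\right)$)
$C{\left(d \right)} = -2$ ($C{\left(d \right)} = -6 + 4 = -2$)
$\frac{C{\left(-24 \right)}}{\left(349 + a{\left(-1,18 \right)}\right) \frac{1}{-2308 - 1619}} + \frac{4606}{\left(-183\right) \left(-5\right)} = - \frac{2}{\left(349 + 9 \cdot 18 \left(4 - -1\right)\right) \frac{1}{-2308 - 1619}} + \frac{4606}{\left(-183\right) \left(-5\right)} = - \frac{2}{\left(349 + 9 \cdot 18 \left(4 + 1\right)\right) \frac{1}{-3927}} + \frac{4606}{915} = - \frac{2}{\left(349 + 9 \cdot 18 \cdot 5\right) \left(- \frac{1}{3927}\right)} + 4606 \cdot \frac{1}{915} = - \frac{2}{\left(349 + 810\right) \left(- \frac{1}{3927}\right)} + \frac{4606}{915} = - \frac{2}{1159 \left(- \frac{1}{3927}\right)} + \frac{4606}{915} = - \frac{2}{- \frac{1159}{3927}} + \frac{4606}{915} = \left(-2\right) \left(- \frac{3927}{1159}\right) + \frac{4606}{915} = \frac{7854}{1159} + \frac{4606}{915} = \frac{205324}{17385}$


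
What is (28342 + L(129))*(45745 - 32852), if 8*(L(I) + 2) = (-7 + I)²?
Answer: 778750093/2 ≈ 3.8937e+8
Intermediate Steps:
L(I) = -2 + (-7 + I)²/8
(28342 + L(129))*(45745 - 32852) = (28342 + (-2 + (-7 + 129)²/8))*(45745 - 32852) = (28342 + (-2 + (⅛)*122²))*12893 = (28342 + (-2 + (⅛)*14884))*12893 = (28342 + (-2 + 3721/2))*12893 = (28342 + 3717/2)*12893 = (60401/2)*12893 = 778750093/2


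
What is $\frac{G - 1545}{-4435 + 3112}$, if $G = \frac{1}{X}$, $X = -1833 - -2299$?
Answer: $\frac{719969}{616518} \approx 1.1678$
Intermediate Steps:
$X = 466$ ($X = -1833 + 2299 = 466$)
$G = \frac{1}{466} \approx 0.0021459$
$\frac{G - 1545}{-4435 + 3112} = \frac{\frac{1}{466} - 1545}{-4435 + 3112} = - \frac{719969}{466 \left(-1323\right)} = \left(- \frac{719969}{466}\right) \left(- \frac{1}{1323}\right) = \frac{719969}{616518}$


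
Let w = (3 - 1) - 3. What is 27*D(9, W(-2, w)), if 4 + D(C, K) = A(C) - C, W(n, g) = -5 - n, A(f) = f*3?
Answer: 378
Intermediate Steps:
A(f) = 3*f
w = -1 (w = 2 - 3 = -1)
D(C, K) = -4 + 2*C (D(C, K) = -4 + (3*C - C) = -4 + 2*C)
27*D(9, W(-2, w)) = 27*(-4 + 2*9) = 27*(-4 + 18) = 27*14 = 378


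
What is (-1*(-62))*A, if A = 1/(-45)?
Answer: -62/45 ≈ -1.3778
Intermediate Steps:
A = -1/45 ≈ -0.022222
(-1*(-62))*A = -1*(-62)*(-1/45) = 62*(-1/45) = -62/45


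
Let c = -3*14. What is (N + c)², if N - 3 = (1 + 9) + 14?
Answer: 225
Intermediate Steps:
c = -42
N = 27 (N = 3 + ((1 + 9) + 14) = 3 + (10 + 14) = 3 + 24 = 27)
(N + c)² = (27 - 42)² = (-15)² = 225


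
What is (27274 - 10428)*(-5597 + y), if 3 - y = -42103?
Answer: 615030614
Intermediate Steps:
y = 42106 (y = 3 - 1*(-42103) = 3 + 42103 = 42106)
(27274 - 10428)*(-5597 + y) = (27274 - 10428)*(-5597 + 42106) = 16846*36509 = 615030614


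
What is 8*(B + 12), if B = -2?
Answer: 80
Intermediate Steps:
8*(B + 12) = 8*(-2 + 12) = 8*10 = 80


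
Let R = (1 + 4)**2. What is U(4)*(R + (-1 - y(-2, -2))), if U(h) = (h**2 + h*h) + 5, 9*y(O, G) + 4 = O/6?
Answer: 24457/27 ≈ 905.81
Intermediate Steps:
y(O, G) = -4/9 + O/54 (y(O, G) = -4/9 + (O/6)/9 = -4/9 + O/54)
R = 25 (R = 5**2 = 25)
U(h) = 5 + 2*h**2 (U(h) = (h**2 + h**2) + 5 = 2*h**2 + 5 = 5 + 2*h**2)
U(4)*(R + (-1 - y(-2, -2))) = (5 + 2*4**2)*(25 + (-1 - (-4/9 + (1/54)*(-2)))) = (5 + 2*16)*(25 + (-1 - (-4/9 - 1/27))) = (5 + 32)*(25 + (-1 - 1*(-13/27))) = 37*(25 + (-1 + 13/27)) = 37*(25 - 14/27) = 37*(661/27) = 24457/27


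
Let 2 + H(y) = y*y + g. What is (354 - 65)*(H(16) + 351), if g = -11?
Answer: 171666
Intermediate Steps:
H(y) = -13 + y**2 (H(y) = -2 + (y*y - 11) = -2 + (y**2 - 11) = -2 + (-11 + y**2) = -13 + y**2)
(354 - 65)*(H(16) + 351) = (354 - 65)*((-13 + 16**2) + 351) = 289*((-13 + 256) + 351) = 289*(243 + 351) = 289*594 = 171666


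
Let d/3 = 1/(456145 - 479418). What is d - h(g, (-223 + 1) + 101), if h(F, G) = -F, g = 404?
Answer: 9402289/23273 ≈ 404.00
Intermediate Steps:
d = -3/23273 (d = 3/(456145 - 479418) = 3/(-23273) = 3*(-1/23273) = -3/23273 ≈ -0.00012890)
d - h(g, (-223 + 1) + 101) = -3/23273 - (-1)*404 = -3/23273 - 1*(-404) = -3/23273 + 404 = 9402289/23273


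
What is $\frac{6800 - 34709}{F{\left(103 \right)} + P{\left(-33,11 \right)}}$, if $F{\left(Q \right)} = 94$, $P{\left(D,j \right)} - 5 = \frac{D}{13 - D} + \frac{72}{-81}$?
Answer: $- \frac{11554326}{40321} \approx -286.56$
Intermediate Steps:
$P{\left(D,j \right)} = \frac{37}{9} + \frac{D}{13 - D}$ ($P{\left(D,j \right)} = 5 + \left(\frac{D}{13 - D} + \frac{72}{-81}\right) = 5 + \left(\frac{D}{13 - D} + 72 \left(- \frac{1}{81}\right)\right) = 5 + \left(\frac{D}{13 - D} - \frac{8}{9}\right) = 5 + \left(- \frac{8}{9} + \frac{D}{13 - D}\right) = \frac{37}{9} + \frac{D}{13 - D}$)
$\frac{6800 - 34709}{F{\left(103 \right)} + P{\left(-33,11 \right)}} = \frac{6800 - 34709}{94 + \frac{-481 + 28 \left(-33\right)}{9 \left(-13 - 33\right)}} = - \frac{27909}{94 + \frac{-481 - 924}{9 \left(-46\right)}} = - \frac{27909}{94 + \frac{1}{9} \left(- \frac{1}{46}\right) \left(-1405\right)} = - \frac{27909}{94 + \frac{1405}{414}} = - \frac{27909}{\frac{40321}{414}} = \left(-27909\right) \frac{414}{40321} = - \frac{11554326}{40321}$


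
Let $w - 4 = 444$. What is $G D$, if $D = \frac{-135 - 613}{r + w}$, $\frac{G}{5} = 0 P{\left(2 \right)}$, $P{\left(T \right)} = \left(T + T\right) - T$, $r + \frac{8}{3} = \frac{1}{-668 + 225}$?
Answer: $0$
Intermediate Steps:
$w = 448$ ($w = 4 + 444 = 448$)
$r = - \frac{3547}{1329}$ ($r = - \frac{8}{3} + \frac{1}{-668 + 225} = - \frac{8}{3} + \frac{1}{-443} = - \frac{8}{3} - \frac{1}{443} = - \frac{3547}{1329} \approx -2.6689$)
$P{\left(T \right)} = T$ ($P{\left(T \right)} = 2 T - T = T$)
$G = 0$ ($G = 5 \cdot 0 \cdot 2 = 5 \cdot 0 = 0$)
$D = - \frac{994092}{591845}$ ($D = \frac{-135 - 613}{- \frac{3547}{1329} + 448} = - \frac{748}{\frac{591845}{1329}} = \left(-748\right) \frac{1329}{591845} = - \frac{994092}{591845} \approx -1.6796$)
$G D = 0 \left(- \frac{994092}{591845}\right) = 0$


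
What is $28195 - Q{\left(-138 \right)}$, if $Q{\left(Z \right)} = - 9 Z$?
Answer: $26953$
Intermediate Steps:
$28195 - Q{\left(-138 \right)} = 28195 - \left(-9\right) \left(-138\right) = 28195 - 1242 = 26953$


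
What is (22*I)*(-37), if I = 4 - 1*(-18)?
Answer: -17908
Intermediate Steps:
I = 22 (I = 4 + 18 = 22)
(22*I)*(-37) = (22*22)*(-37) = 484*(-37) = -17908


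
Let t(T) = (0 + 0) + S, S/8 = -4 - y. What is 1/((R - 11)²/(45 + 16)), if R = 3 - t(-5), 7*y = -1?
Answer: 2989/25600 ≈ 0.11676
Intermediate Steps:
y = -⅐ (y = (⅐)*(-1) = -⅐ ≈ -0.14286)
S = -216/7 (S = 8*(-4 - 1*(-⅐)) = 8*(-4 + ⅐) = 8*(-27/7) = -216/7 ≈ -30.857)
t(T) = -216/7 (t(T) = (0 + 0) - 216/7 = 0 - 216/7 = -216/7)
R = 237/7 (R = 3 - 1*(-216/7) = 3 + 216/7 = 237/7 ≈ 33.857)
1/((R - 11)²/(45 + 16)) = 1/((237/7 - 11)²/(45 + 16)) = 1/((160/7)²/61) = 1/((25600/49)*(1/61)) = 1/(25600/2989) = 2989/25600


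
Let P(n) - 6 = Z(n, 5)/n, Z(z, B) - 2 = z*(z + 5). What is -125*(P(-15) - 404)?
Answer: 153050/3 ≈ 51017.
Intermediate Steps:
Z(z, B) = 2 + z*(5 + z) (Z(z, B) = 2 + z*(z + 5) = 2 + z*(5 + z))
P(n) = 6 + (2 + n² + 5*n)/n
-125*(P(-15) - 404) = -125*((11 - 15 + 2/(-15)) - 404) = -125*((11 - 15 + 2*(-1/15)) - 404) = -125*((11 - 15 - 2/15) - 404) = -125*(-62/15 - 404) = -125*(-6122/15) = 153050/3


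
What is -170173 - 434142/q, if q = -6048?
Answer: -57154009/336 ≈ -1.7010e+5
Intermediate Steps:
-170173 - 434142/q = -170173 - 434142/(-6048) = -170173 - 434142*(-1)/6048 = -170173 - 1*(-24119/336) = -170173 + 24119/336 = -57154009/336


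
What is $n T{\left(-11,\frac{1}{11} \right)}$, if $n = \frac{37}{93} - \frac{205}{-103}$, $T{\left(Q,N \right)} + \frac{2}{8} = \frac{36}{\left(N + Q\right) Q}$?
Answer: $\frac{5719}{47895} \approx 0.11941$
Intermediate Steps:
$T{\left(Q,N \right)} = - \frac{1}{4} + \frac{36}{Q \left(N + Q\right)}$ ($T{\left(Q,N \right)} = - \frac{1}{4} + \frac{36}{\left(N + Q\right) Q} = - \frac{1}{4} + \frac{36}{Q \left(N + Q\right)}$)
$n = \frac{22876}{9579}$ ($n = 37 \cdot \frac{1}{93} - - \frac{205}{103} = \frac{37}{93} + \frac{205}{103} = \frac{22876}{9579} \approx 2.3881$)
$n T{\left(-11,\frac{1}{11} \right)} = \frac{22876 \frac{144 - \left(-11\right)^{2} - \frac{1}{11} \left(-11\right)}{4 \left(-11\right) \left(\frac{1}{11} - 11\right)}}{9579} = \frac{22876 \cdot \frac{1}{4} \left(- \frac{1}{11}\right) \frac{1}{\frac{1}{11} - 11} \left(144 - 121 - \frac{1}{11} \left(-11\right)\right)}{9579} = \frac{22876 \cdot \frac{1}{4} \left(- \frac{1}{11}\right) \frac{1}{- \frac{120}{11}} \left(144 - 121 + 1\right)}{9579} = \frac{22876 \cdot \frac{1}{4} \left(- \frac{1}{11}\right) \left(- \frac{11}{120}\right) 24}{9579} = \frac{22876}{9579} \cdot \frac{1}{20} = \frac{5719}{47895}$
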